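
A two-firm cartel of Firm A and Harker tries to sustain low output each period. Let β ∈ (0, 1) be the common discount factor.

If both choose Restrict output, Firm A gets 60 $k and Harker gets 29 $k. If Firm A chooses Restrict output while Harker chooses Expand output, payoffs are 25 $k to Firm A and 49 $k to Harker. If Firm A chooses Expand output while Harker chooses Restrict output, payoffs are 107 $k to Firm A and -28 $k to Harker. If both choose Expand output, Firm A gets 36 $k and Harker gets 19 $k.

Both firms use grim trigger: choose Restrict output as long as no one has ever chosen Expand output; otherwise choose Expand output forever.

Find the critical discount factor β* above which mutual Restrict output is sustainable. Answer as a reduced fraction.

For Firm A: deviation gain 107−60 = 47, per-period punishment loss 60−36 = 24. IC gives β ≥ 47/71.
For Harker: gain 20, loss 10 per period, so β ≥ 20/30 = 2/3.
The tighter constraint is Harker's, so cooperation needs β ≥ 2/3.

2/3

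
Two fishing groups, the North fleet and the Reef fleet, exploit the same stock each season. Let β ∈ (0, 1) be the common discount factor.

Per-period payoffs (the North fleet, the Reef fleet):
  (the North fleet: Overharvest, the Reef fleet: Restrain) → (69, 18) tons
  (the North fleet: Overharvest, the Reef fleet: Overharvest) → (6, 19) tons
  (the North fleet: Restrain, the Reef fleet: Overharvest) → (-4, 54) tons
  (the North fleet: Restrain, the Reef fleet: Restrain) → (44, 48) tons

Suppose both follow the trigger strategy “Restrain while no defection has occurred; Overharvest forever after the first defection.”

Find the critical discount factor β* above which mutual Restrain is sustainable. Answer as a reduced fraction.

the North fleet: cooperation gives 44 each period; deviation gives 69 once then 6 forever.
  44/(1−β) ≥ 69 + 6β/(1−β) ⇒ β ≥ 25/63.
the Reef fleet: cooperation gives 48 each period; deviation gives 54 once then 19 forever.
  β ≥ 6/35.
Both must hold, so the binding constraint is the North fleet's: β ≥ 25/63.

25/63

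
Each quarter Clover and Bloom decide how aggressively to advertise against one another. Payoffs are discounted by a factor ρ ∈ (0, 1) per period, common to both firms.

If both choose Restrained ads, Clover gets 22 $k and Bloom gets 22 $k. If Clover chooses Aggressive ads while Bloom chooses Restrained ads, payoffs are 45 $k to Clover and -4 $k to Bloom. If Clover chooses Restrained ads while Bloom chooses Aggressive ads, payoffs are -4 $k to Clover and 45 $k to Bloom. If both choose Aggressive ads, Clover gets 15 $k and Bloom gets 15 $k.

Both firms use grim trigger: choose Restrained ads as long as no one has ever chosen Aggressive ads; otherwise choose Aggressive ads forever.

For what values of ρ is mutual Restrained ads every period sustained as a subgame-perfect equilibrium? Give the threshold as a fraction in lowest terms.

One-period gain from deviating is 45 − 22 = 23. The loss is 22 − 15 = 7 in every subsequent period, with present value 7·ρ/(1−ρ).
Deviation is unprofitable when 7·ρ/(1−ρ) ≥ 23, i.e. ρ/(1−ρ) ≥ 23/7.
Equivalently ρ ≥ 23/(23+7) = 23/30.

23/30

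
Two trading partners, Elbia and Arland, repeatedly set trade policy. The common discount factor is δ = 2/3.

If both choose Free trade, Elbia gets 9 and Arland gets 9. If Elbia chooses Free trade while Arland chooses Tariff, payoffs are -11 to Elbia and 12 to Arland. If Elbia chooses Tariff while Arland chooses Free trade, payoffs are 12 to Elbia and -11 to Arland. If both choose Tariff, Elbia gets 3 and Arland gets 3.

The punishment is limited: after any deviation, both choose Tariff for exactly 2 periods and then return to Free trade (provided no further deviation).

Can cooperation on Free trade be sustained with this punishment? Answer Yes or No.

A one-shot deviation gives 12 now, then 3 for 2 periods, then back to 9.
Gain from deviating: (12−9) today; loss: (9−3) in each of the next 2 periods.
No-deviation condition: (9−3)(δ+…+δ^2) ≥ 12−9, i.e. δ+…+δ^2 ≥ 1/2.
At δ = 2/3: δ+…+δ^2 = 1.1111 ≥ 0.5000.
So cooperation is sustainable.

Yes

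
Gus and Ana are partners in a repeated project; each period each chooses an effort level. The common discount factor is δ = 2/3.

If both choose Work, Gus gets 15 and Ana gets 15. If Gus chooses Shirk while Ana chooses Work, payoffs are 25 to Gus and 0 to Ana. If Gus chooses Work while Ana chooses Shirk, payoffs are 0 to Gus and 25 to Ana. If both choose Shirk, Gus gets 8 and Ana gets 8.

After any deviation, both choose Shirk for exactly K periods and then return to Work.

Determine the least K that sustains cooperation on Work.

4

No profitable deviation requires (15−8)(δ+…+δ^K) ≥ 25−15, i.e. δ+…+δ^K ≥ 10/7 ≈ 1.4286.
With δ = 2/3, the partial sums are K=1: 0.6667, K=2: 1.1111, K=3: 1.4074, K=4: 1.6049.
K = 4 is the first length at which the sum reaches 1.4286.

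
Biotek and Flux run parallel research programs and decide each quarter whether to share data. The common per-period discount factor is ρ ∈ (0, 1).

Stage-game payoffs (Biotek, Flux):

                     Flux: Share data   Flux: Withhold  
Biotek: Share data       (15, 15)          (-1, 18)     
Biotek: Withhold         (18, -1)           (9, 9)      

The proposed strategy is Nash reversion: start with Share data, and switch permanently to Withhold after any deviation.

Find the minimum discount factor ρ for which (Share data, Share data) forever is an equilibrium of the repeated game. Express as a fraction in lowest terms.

Cooperation forever yields 15 each period: 15/(1−ρ).
Deviating yields 18 once, then 9 forever: 18 + 9ρ/(1−ρ).
No profitable deviation requires 15/(1−ρ) ≥ 18 + 9ρ/(1−ρ).
Multiplying by (1−ρ): 15 ≥ 18(1−ρ) + 9ρ = 18 − 9ρ.
So 9ρ ≥ 3, i.e. ρ ≥ 3/9 = 1/3.

1/3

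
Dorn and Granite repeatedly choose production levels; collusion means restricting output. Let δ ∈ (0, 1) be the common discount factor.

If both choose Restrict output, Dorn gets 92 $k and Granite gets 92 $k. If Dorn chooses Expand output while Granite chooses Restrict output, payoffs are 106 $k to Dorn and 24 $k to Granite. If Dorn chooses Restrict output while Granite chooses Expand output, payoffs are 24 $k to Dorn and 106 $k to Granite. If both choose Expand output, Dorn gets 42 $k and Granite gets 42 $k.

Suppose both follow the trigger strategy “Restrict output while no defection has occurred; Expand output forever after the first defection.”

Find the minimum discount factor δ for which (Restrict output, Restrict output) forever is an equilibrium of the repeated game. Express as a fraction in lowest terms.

7/32

Under grim trigger the critical discount factor is (T−C)/(T−P) with T = 106, C = 92, P = 42.
δ* = (106−92)/(106−42) = 14/64 = 7/32.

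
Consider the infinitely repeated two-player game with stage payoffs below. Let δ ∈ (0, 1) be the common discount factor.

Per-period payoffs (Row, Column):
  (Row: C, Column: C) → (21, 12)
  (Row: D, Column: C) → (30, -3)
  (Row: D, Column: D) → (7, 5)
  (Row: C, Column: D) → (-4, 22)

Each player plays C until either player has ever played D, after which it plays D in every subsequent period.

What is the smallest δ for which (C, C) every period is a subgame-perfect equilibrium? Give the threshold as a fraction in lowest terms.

10/17

Row: cooperation gives 21 each period; deviation gives 30 once then 7 forever.
  21/(1−δ) ≥ 30 + 7δ/(1−δ) ⇒ δ ≥ 9/23.
Column: cooperation gives 12 each period; deviation gives 22 once then 5 forever.
  δ ≥ 10/17.
Both must hold, so the binding constraint is Column's: δ ≥ 10/17.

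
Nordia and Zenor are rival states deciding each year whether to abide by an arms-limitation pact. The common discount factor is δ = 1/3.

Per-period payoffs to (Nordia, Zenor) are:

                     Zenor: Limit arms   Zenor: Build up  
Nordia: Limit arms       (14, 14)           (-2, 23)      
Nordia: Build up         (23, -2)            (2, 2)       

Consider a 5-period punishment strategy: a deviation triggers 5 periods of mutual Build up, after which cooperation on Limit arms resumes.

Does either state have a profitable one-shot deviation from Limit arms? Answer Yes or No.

IC: δ+…+δ^5 ≥ (23−14)/(14−2) = 3/4.
At δ = 1/3: partial sum = 0.4979 < 0.7500. Cooperation not sustainable.

Yes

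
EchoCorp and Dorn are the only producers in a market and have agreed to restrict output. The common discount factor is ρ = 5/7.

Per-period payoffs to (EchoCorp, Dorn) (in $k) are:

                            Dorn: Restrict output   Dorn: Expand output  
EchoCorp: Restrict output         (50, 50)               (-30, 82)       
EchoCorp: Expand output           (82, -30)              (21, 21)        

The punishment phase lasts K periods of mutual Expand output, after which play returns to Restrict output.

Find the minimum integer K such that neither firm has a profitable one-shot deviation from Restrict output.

Need Σ_{k=1}^{K} ρ^k ≥ (82−50)/(50−21) = 1.1034 at ρ = 5/7.
At K = 1 the sum is 0.7143 < 1.1034; at K = 2 it is 1.2245 ≥ 1.1034.
So the minimum punishment length is K = 2.

2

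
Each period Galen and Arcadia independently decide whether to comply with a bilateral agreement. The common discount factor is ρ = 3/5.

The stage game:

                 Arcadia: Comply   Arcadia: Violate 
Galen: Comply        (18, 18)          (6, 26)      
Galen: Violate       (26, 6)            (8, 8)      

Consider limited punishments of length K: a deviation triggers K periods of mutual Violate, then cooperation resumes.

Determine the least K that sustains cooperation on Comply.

2

No profitable deviation requires (18−8)(ρ+…+ρ^K) ≥ 26−18, i.e. ρ+…+ρ^K ≥ 4/5 ≈ 0.8000.
With ρ = 3/5, the partial sums are K=1: 0.6000, K=2: 0.9600.
K = 2 is the first length at which the sum reaches 0.8000.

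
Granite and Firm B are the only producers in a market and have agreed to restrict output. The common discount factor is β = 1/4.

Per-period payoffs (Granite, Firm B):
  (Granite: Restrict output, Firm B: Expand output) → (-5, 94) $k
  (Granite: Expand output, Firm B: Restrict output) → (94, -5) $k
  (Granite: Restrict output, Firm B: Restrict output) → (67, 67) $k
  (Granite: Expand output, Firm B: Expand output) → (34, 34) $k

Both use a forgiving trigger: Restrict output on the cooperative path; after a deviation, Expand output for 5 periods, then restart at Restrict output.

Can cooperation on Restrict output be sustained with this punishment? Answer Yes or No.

No

Comparing payoff streams over the 6 periods until play realigns: cooperate → 67(1+β+…+β^5); deviate → 94 + 34(β+…+β^5).
Cooperation is sustained iff (67−34)(β+…+β^5) ≥ 94−67.
β+…+β^5 = 1/4·(1−(1/4)^5)/(1−1/4) = 0.3330, and (94−67)/(67−34) = 0.8182.
0.3330 < 0.8182, so cooperation is not sustainable.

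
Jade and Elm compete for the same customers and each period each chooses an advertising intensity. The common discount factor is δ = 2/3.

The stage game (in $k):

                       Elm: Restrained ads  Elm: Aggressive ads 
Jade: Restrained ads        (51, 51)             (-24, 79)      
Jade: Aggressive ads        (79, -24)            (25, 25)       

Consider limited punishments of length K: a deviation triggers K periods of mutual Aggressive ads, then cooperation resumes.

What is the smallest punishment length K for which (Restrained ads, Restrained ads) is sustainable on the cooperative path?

No profitable deviation requires (51−25)(δ+…+δ^K) ≥ 79−51, i.e. δ+…+δ^K ≥ 14/13 ≈ 1.0769.
With δ = 2/3, the partial sums are K=1: 0.6667, K=2: 1.1111.
K = 2 is the first length at which the sum reaches 1.0769.

2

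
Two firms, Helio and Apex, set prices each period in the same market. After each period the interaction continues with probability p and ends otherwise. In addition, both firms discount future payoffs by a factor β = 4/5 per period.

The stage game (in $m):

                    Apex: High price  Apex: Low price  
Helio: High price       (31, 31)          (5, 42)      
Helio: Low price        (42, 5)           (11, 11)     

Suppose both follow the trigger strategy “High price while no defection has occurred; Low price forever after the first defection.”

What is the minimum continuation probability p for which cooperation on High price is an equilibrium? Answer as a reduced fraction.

55/124

With continuation probability p and discount β, the effective per-period discount factor is βp.
Grim-trigger IC: βp ≥ (42−31)/(42−11) = 11/31.
So p ≥ (11/31)/(4/5) = 55/124.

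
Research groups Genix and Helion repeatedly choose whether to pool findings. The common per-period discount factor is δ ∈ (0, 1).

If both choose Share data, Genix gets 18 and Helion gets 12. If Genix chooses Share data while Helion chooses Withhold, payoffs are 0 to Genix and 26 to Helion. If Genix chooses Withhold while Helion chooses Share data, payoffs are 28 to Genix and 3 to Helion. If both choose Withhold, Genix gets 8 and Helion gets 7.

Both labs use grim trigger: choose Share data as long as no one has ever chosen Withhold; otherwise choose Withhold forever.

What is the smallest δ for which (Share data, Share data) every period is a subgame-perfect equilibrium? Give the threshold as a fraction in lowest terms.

14/19

For Genix: deviation gain 28−18 = 10, per-period punishment loss 18−8 = 10. IC gives δ ≥ 10/20 = 1/2.
For Helion: gain 14, loss 5 per period, so δ ≥ 14/19.
The tighter constraint is Helion's, so cooperation needs δ ≥ 14/19.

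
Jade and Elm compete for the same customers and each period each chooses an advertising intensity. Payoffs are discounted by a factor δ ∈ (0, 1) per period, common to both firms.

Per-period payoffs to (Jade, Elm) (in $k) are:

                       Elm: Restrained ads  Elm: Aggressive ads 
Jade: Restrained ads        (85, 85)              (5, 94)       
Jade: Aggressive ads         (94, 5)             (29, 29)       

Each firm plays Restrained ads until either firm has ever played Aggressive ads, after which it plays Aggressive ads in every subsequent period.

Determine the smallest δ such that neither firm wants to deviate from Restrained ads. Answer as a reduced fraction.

Under grim trigger the critical discount factor is (T−C)/(T−P) with T = 94, C = 85, P = 29.
δ* = (94−85)/(94−29) = 9/65.

9/65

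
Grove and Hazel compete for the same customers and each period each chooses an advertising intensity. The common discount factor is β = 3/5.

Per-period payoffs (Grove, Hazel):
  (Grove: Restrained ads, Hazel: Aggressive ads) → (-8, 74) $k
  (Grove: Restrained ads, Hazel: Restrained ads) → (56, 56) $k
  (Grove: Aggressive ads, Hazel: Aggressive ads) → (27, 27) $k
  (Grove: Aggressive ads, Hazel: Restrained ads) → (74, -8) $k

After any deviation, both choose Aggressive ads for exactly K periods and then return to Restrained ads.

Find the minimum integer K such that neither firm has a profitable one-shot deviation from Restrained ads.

2

Need Σ_{k=1}^{K} β^k ≥ (74−56)/(56−27) = 0.6207 at β = 3/5.
At K = 1 the sum is 0.6000 < 0.6207; at K = 2 it is 0.9600 ≥ 0.6207.
So the minimum punishment length is K = 2.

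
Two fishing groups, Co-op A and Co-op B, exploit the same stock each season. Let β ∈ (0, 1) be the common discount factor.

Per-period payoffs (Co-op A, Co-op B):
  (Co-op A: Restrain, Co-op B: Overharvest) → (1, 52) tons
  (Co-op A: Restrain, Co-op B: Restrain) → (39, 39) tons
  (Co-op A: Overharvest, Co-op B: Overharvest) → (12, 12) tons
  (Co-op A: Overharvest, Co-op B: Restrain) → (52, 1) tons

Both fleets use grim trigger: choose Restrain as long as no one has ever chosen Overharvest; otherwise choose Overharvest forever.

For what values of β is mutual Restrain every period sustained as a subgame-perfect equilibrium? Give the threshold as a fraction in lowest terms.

13/40

39/(1−β) ≥ 52 + 12β/(1−β)
39 ≥ 52 − 40β
β ≥ 13/40.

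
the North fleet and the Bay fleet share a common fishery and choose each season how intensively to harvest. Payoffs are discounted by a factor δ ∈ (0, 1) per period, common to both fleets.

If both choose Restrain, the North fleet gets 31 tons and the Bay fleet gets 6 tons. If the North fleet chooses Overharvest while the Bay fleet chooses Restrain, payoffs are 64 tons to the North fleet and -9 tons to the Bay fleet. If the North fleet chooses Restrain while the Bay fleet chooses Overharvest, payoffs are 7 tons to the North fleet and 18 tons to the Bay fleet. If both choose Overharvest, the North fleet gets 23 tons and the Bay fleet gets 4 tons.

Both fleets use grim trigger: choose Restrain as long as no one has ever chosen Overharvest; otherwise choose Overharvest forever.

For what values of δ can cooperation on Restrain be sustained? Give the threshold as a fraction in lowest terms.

For the North fleet: deviation gain 64−31 = 33, per-period punishment loss 31−23 = 8. IC gives δ ≥ 33/41.
For the Bay fleet: gain 12, loss 2 per period, so δ ≥ 12/14 = 6/7.
The tighter constraint is the Bay fleet's, so cooperation needs δ ≥ 6/7.

6/7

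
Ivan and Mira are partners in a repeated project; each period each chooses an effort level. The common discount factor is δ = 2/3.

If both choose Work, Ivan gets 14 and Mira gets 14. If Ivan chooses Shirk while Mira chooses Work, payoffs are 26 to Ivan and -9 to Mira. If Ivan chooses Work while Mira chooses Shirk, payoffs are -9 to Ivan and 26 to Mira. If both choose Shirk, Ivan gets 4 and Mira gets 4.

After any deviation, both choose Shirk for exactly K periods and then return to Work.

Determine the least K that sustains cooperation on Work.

3

IC: δ(1−δ^K)/(1−δ) ≥ (26−14)/(14−4) = 6/5.
With δ = 2/3: need 1 − δ^K ≥ 6/5·(1−2/3)/(2/3), i.e. δ^K ≤ 0.4000.
Since (2/3)^2 = 0.4444 and (2/3)^3 = 0.2963, the smallest such K is 3.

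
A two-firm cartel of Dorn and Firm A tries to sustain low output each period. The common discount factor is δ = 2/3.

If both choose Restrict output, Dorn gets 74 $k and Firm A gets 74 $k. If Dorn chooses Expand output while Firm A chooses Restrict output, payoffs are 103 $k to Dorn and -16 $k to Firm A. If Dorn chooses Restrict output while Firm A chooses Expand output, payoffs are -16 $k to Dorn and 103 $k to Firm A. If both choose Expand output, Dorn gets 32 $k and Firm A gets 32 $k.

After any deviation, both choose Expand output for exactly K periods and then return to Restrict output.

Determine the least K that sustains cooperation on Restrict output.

Need Σ_{k=1}^{K} δ^k ≥ (103−74)/(74−32) = 0.6905 at δ = 2/3.
At K = 1 the sum is 0.6667 < 0.6905; at K = 2 it is 1.1111 ≥ 0.6905.
So the minimum punishment length is K = 2.

2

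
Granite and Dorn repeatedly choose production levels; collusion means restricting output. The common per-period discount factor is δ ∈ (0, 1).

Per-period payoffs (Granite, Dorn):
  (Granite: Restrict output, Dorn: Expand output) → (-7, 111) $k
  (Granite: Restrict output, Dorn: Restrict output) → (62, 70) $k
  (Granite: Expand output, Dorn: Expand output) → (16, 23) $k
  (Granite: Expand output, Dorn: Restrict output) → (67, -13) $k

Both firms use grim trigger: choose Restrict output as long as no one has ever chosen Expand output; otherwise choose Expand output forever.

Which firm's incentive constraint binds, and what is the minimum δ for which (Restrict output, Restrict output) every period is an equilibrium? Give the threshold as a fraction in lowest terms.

Granite's threshold: (67−62)/(67−16) = 5/51.
Dorn's threshold: (111−70)/(111−23) = 41/88.
5/51 < 41/88, so Dorn binds and δ* = 41/88.

Dorn; δ ≥ 41/88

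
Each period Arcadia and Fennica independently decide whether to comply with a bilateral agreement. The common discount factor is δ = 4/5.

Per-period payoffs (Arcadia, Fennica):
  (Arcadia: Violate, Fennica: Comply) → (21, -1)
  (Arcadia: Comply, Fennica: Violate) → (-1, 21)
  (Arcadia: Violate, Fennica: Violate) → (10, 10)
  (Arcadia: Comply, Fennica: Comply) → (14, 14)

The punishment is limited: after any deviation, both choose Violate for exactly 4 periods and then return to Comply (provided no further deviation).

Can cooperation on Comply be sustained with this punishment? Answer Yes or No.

Yes

Comparing payoff streams over the 5 periods until play realigns: cooperate → 14(1+δ+…+δ^4); deviate → 21 + 10(δ+…+δ^4).
Cooperation is sustained iff (14−10)(δ+…+δ^4) ≥ 21−14.
δ+…+δ^4 = 4/5·(1−(4/5)^4)/(1−4/5) = 2.3616, and (21−14)/(14−10) = 1.7500.
2.3616 ≥ 1.7500, so cooperation is sustainable.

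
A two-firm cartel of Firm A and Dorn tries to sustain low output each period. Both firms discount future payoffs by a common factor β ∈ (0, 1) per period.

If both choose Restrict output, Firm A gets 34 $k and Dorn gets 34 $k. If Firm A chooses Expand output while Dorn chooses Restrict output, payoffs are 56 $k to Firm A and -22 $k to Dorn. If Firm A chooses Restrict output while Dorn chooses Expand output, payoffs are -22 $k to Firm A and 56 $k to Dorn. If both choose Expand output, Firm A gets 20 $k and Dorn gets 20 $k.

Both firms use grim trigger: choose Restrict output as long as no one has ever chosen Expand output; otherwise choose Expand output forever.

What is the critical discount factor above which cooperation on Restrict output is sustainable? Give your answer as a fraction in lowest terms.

11/18

34/(1−β) ≥ 56 + 20β/(1−β)
34 ≥ 56 − 36β
β ≥ 22/36 = 11/18.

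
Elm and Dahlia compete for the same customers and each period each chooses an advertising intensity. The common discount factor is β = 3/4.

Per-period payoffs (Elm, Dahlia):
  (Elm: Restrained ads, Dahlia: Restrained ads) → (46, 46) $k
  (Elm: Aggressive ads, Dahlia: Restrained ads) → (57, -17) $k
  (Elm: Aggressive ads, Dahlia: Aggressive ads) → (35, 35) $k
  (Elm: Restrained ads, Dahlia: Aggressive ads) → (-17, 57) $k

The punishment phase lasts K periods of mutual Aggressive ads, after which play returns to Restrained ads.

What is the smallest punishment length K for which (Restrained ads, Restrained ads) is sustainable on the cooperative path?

2

IC: β(1−β^K)/(1−β) ≥ (57−46)/(46−35) = 1.
With β = 3/4: need 1 − β^K ≥ 1·(1−3/4)/(3/4), i.e. β^K ≤ 0.6667.
Since (3/4)^1 = 0.7500 and (3/4)^2 = 0.5625, the smallest such K is 2.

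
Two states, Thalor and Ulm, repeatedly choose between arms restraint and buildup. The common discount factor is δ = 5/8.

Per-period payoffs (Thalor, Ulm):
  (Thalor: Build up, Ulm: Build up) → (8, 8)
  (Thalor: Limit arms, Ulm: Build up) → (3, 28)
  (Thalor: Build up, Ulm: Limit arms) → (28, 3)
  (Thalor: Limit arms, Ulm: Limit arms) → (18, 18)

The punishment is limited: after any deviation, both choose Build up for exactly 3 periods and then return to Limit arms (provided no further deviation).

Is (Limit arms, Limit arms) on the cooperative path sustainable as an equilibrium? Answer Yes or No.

A one-shot deviation gives 28 now, then 8 for 3 periods, then back to 18.
Gain from deviating: (28−18) today; loss: (18−8) in each of the next 3 periods.
No-deviation condition: (18−8)(δ+…+δ^3) ≥ 28−18, i.e. δ+…+δ^3 ≥ 1.
At δ = 5/8: δ+…+δ^3 = 1.2598 ≥ 1.0000.
So cooperation is sustainable.

Yes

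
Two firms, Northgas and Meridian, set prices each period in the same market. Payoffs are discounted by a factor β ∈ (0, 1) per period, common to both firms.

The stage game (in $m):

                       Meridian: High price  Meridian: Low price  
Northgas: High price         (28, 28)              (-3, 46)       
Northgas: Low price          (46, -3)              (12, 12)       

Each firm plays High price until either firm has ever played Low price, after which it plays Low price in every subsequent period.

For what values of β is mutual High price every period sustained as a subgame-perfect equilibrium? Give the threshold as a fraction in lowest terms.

28/(1−β) ≥ 46 + 12β/(1−β)
28 ≥ 46 − 34β
β ≥ 18/34 = 9/17.

9/17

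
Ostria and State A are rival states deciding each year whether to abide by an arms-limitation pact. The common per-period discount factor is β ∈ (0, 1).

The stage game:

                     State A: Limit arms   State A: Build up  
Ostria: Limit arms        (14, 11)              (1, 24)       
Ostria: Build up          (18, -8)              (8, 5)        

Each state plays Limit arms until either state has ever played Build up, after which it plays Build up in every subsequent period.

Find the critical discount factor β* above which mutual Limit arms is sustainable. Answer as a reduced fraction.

Ostria's threshold: (18−14)/(18−8) = 2/5.
State A's threshold: (24−11)/(24−5) = 13/19.
2/5 < 13/19, so State A binds and β* = 13/19.

13/19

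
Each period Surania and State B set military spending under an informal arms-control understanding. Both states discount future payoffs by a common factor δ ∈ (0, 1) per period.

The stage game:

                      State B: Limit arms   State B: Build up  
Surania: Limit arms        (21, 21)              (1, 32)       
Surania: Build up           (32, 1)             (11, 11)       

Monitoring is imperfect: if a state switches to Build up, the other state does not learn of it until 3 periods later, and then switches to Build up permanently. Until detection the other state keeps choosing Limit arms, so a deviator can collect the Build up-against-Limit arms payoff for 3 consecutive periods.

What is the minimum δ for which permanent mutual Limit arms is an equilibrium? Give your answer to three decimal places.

The best deviation is to choose Build up for all 3 undetected periods, earning 32 each, then 11 forever once detected.
Deviation value: 32(1−δ^3)/(1−δ) + 11δ^3/(1−δ); cooperation value: 21/(1−δ).
IC: 21 ≥ 32(1−δ^3) + 11δ^3 = 32 − 21δ^3.
So δ^3 ≥ 11/21, giving δ ≥ (11/21)^(1/3) ≈ 0.806.

0.806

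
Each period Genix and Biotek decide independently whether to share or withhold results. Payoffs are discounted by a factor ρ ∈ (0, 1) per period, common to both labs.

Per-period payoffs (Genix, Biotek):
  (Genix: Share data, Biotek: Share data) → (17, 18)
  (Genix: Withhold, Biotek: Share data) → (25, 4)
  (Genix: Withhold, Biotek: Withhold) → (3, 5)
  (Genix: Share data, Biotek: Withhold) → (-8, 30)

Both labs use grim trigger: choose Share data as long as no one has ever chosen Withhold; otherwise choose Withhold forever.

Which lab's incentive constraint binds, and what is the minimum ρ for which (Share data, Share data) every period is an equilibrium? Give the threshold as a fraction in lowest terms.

Biotek; ρ ≥ 12/25

Genix: cooperation gives 17 each period; deviation gives 25 once then 3 forever.
  17/(1−ρ) ≥ 25 + 3ρ/(1−ρ) ⇒ ρ ≥ 8/22 = 4/11.
Biotek: cooperation gives 18 each period; deviation gives 30 once then 5 forever.
  ρ ≥ 12/25.
Both must hold, so the binding constraint is Biotek's: ρ ≥ 12/25.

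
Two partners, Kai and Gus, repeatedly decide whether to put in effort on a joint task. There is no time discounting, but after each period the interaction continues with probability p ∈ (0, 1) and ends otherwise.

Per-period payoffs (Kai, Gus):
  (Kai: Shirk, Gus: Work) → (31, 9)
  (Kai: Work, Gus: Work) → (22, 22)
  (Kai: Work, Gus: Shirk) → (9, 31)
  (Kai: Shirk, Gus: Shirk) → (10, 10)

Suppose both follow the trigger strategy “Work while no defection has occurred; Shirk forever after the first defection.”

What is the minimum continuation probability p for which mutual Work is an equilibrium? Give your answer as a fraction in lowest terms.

Expected cooperation value is 22 + p·22 + p²·22 + … = 22/(1−p); deviation gives 31 + p·10/(1−p).
22 ≥ 31(1−p) + 10p ⇒ 21p ≥ 9 ⇒ p ≥ 9/21 = 3/7.

3/7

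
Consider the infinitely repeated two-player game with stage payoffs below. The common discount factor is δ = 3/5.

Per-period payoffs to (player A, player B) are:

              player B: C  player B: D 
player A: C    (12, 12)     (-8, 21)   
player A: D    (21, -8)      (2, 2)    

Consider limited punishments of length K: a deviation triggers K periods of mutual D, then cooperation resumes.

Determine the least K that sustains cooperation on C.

Need Σ_{k=1}^{K} δ^k ≥ (21−12)/(12−2) = 0.9000 at δ = 3/5.
At K = 1 the sum is 0.6000 < 0.9000; at K = 2 it is 0.9600 ≥ 0.9000.
So the minimum punishment length is K = 2.

2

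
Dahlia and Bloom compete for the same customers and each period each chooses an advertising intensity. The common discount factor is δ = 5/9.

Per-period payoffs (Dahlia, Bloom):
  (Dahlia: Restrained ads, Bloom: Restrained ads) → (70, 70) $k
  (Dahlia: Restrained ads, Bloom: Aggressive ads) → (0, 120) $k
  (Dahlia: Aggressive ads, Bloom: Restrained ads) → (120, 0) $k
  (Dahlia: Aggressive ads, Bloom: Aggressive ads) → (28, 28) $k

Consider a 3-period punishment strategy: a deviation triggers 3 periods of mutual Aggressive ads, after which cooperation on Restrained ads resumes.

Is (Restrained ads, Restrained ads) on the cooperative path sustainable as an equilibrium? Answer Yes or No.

No

A one-shot deviation gives 120 now, then 28 for 3 periods, then back to 70.
Gain from deviating: (120−70) today; loss: (70−28) in each of the next 3 periods.
No-deviation condition: (70−28)(δ+…+δ^3) ≥ 120−70, i.e. δ+…+δ^3 ≥ 25/21.
At δ = 5/9: δ+…+δ^3 = 1.0357 < 1.1905.
So cooperation is not sustainable.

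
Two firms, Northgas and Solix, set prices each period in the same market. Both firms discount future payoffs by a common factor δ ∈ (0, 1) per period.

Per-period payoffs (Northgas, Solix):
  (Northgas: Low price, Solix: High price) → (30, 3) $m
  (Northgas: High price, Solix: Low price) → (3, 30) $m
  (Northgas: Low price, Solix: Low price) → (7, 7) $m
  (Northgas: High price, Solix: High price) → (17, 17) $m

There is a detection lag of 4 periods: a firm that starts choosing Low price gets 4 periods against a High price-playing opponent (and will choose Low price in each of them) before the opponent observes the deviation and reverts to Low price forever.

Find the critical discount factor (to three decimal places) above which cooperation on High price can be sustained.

0.867

The best deviation is to choose Low price for all 4 undetected periods, earning 30 each, then 7 forever once detected.
Deviation value: 30(1−δ^4)/(1−δ) + 7δ^4/(1−δ); cooperation value: 17/(1−δ).
IC: 17 ≥ 30(1−δ^4) + 7δ^4 = 30 − 23δ^4.
So δ^4 ≥ 13/23, giving δ ≥ (13/23)^(1/4) ≈ 0.867.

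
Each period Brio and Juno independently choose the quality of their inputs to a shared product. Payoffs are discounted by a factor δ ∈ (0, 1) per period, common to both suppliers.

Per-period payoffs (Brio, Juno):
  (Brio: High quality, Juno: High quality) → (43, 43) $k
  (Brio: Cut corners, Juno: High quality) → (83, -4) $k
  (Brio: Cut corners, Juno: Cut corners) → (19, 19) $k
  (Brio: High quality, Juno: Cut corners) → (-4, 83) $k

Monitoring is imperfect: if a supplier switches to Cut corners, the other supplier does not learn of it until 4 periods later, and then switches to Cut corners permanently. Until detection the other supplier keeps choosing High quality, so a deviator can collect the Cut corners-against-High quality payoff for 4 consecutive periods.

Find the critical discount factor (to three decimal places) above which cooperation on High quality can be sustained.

Deviating for the 4 undetected periods gains 83−43 = 40 per period over cooperation, then loses 43−19 = 24 per period forever once punishment starts.
Gain: 40(1 + δ + … + δ^3); loss: 24·δ^4/(1−δ).
No profitable deviation ⇔ 40(1−δ^4) ≤ 24·δ^4, i.e. δ^4 ≥ 40/(40+24) = 5/8.
Hence δ ≥ (5/8)^(1/4) ≈ 0.889.

0.889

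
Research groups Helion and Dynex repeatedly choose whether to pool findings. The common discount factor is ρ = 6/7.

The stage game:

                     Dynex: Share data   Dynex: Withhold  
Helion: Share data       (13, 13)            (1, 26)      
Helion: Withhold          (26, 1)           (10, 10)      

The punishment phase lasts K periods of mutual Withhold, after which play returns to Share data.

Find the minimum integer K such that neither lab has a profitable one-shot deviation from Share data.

Need Σ_{k=1}^{K} ρ^k ≥ (26−13)/(13−10) = 4.3333 at ρ = 6/7.
At K = 8 the sum is 4.2519 < 4.3333; at K = 9 it is 4.5016 ≥ 4.3333.
So the minimum punishment length is K = 9.

9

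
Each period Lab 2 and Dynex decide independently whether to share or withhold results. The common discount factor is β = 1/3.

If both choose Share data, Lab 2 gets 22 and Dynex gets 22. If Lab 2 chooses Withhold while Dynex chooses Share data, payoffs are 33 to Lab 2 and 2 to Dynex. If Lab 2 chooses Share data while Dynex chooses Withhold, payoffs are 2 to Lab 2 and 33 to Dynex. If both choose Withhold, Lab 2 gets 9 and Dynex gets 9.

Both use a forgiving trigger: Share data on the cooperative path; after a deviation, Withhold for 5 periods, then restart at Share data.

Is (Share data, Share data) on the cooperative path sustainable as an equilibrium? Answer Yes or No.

No

Comparing payoff streams over the 6 periods until play realigns: cooperate → 22(1+β+…+β^5); deviate → 33 + 9(β+…+β^5).
Cooperation is sustained iff (22−9)(β+…+β^5) ≥ 33−22.
β+…+β^5 = 1/3·(1−(1/3)^5)/(1−1/3) = 0.4979, and (33−22)/(22−9) = 0.8462.
0.4979 < 0.8462, so cooperation is not sustainable.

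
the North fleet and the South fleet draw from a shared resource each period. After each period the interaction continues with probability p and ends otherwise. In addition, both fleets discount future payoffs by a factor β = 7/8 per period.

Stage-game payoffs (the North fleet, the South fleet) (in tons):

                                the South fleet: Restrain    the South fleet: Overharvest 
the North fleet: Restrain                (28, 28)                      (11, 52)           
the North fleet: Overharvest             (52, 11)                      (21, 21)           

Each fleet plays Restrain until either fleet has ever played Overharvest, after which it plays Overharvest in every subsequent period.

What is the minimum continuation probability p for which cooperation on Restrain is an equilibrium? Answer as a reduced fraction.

192/217

Expected continuation weight on next period's payoff is β·p = 7/8·p, which plays the role of the discount factor.
Cooperation requires 7/8·p ≥ (52−28)/(52−21) = 24/31, hence p ≥ 192/217.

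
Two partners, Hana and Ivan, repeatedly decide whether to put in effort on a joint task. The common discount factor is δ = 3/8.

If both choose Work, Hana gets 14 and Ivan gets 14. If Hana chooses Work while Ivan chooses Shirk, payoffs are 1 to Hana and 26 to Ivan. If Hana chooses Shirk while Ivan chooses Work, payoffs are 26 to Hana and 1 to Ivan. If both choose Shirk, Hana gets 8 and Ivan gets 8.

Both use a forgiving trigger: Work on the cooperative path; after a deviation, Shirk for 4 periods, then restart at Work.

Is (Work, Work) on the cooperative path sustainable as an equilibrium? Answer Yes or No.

IC: δ+…+δ^4 ≥ (26−14)/(14−8) = 2.
At δ = 3/8: partial sum = 0.5881 < 2.0000. Cooperation not sustainable.

No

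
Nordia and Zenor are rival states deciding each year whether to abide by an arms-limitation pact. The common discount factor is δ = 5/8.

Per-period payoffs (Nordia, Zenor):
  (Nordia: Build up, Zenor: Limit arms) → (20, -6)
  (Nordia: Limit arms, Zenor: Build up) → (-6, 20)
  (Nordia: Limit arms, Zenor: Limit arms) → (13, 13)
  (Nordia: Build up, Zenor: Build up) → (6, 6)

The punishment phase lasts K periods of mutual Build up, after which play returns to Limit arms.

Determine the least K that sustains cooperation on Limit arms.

2

No profitable deviation requires (13−6)(δ+…+δ^K) ≥ 20−13, i.e. δ+…+δ^K ≥ 1 ≈ 1.0000.
With δ = 5/8, the partial sums are K=1: 0.6250, K=2: 1.0156.
K = 2 is the first length at which the sum reaches 1.0000.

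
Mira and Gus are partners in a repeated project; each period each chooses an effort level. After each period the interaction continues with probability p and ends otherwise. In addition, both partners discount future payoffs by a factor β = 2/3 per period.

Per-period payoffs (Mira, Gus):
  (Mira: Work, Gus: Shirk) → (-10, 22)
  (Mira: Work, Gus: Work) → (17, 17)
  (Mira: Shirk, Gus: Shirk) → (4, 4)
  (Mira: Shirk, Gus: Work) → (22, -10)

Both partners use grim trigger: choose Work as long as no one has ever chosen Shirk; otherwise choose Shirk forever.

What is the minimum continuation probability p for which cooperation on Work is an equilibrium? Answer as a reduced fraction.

With continuation probability p and discount β, the effective per-period discount factor is βp.
Grim-trigger IC: βp ≥ (22−17)/(22−4) = 5/18.
So p ≥ (5/18)/(2/3) = 5/12.

5/12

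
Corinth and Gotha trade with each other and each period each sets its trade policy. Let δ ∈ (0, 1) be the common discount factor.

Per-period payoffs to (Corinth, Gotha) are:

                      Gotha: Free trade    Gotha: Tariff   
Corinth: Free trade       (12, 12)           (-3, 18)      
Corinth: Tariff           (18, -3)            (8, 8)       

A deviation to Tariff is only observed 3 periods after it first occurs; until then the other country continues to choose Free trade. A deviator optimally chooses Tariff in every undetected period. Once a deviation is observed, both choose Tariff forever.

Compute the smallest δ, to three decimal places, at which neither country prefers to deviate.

0.843

Deviating for the 3 undetected periods gains 18−12 = 6 per period over cooperation, then loses 12−8 = 4 per period forever once punishment starts.
Gain: 6(1 + δ + … + δ^2); loss: 4·δ^3/(1−δ).
No profitable deviation ⇔ 6(1−δ^3) ≤ 4·δ^3, i.e. δ^3 ≥ 6/(6+4) = 3/5.
Hence δ ≥ (3/5)^(1/3) ≈ 0.843.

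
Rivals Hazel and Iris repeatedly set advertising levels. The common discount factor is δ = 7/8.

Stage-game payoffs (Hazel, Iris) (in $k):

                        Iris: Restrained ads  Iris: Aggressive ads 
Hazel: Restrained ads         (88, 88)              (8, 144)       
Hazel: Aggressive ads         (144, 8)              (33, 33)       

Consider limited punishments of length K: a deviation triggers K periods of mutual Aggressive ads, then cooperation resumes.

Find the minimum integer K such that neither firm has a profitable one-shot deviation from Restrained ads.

No profitable deviation requires (88−33)(δ+…+δ^K) ≥ 144−88, i.e. δ+…+δ^K ≥ 56/55 ≈ 1.0182.
With δ = 7/8, the partial sums are K=1: 0.8750, K=2: 1.6406.
K = 2 is the first length at which the sum reaches 1.0182.

2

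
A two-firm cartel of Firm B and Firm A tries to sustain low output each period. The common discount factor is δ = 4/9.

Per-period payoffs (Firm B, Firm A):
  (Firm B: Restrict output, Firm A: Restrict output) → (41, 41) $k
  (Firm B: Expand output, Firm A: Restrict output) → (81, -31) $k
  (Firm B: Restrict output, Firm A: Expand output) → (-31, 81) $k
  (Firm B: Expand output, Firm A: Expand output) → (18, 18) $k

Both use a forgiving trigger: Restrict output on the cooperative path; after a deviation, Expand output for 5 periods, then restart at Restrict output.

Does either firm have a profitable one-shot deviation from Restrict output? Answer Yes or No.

A one-shot deviation gives 81 now, then 18 for 5 periods, then back to 41.
Gain from deviating: (81−41) today; loss: (41−18) in each of the next 5 periods.
No-deviation condition: (41−18)(δ+…+δ^5) ≥ 81−41, i.e. δ+…+δ^5 ≥ 40/23.
At δ = 4/9: δ+…+δ^5 = 0.7861 < 1.7391.
So cooperation is not sustainable.

Yes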